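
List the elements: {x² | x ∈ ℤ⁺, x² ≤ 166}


Checking each candidate:
Condition: positive perfect squares ≤ 166
Result = {1, 4, 9, 16, 25, 36, 49, 64, 81, 100, 121, 144}

{1, 4, 9, 16, 25, 36, 49, 64, 81, 100, 121, 144}


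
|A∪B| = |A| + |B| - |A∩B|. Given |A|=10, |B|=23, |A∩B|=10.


|A ∪ B| = |A| + |B| - |A ∩ B|
= 10 + 23 - 10
= 23

|A ∪ B| = 23


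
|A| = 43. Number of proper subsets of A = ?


Total subsets = 2^n = 2^43 = 8796093022208
Proper subsets exclude the set itself: 2^n - 1
= 8796093022208 - 1
= 8796093022207

Number of proper subsets = 8796093022207


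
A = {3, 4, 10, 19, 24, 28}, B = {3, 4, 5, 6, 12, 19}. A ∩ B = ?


A ∩ B = elements in both A and B
A = {3, 4, 10, 19, 24, 28}
B = {3, 4, 5, 6, 12, 19}
A ∩ B = {3, 4, 19}

A ∩ B = {3, 4, 19}


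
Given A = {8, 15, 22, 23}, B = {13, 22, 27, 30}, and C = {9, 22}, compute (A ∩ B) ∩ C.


A ∩ B = {22}
(A ∩ B) ∩ C = {22}

A ∩ B ∩ C = {22}


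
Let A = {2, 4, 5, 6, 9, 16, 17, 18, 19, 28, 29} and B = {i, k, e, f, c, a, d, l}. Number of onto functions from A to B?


n = |A| = 11, k = |B| = 8. Surjections via inclusion-exclusion:
S(n,k) = Σ(-1)^i × C(k,i) × (k-i)^n, i=0 to k
i=0: (-1)^0×C(8,0)×8^11 = 8589934592
i=1: (-1)^1×C(8,1)×7^11 = -15818613944
i=2: (-1)^2×C(8,2)×6^11 = 10158317568
i=3: (-1)^3×C(8,3)×5^11 = -2734375000
i=4: (-1)^4×C(8,4)×4^11 = 293601280
i=5: (-1)^5×C(8,5)×3^11 = -9920232
i=6: (-1)^6×C(8,6)×2^11 = 57344
i=7: (-1)^7×C(8,7)×1^11 = -8
i=8: (-1)^8×C(8,8)×0^11 = 0
Total = 479001600

Number of surjections = 479001600


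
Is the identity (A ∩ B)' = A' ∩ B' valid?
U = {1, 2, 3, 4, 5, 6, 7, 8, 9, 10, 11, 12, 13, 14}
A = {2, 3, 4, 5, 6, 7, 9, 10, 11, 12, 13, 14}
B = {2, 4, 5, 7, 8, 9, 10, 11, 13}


LHS: A ∩ B = {2, 4, 5, 7, 9, 10, 11, 13}
(A ∩ B)' = U \ (A ∩ B) = {1, 3, 6, 8, 12, 14}
A' = {1, 8}, B' = {1, 3, 6, 12, 14}
Claimed RHS: A' ∩ B' = {1}
Identity is INVALID: LHS = {1, 3, 6, 8, 12, 14} but the RHS claimed here equals {1}. The correct form is (A ∩ B)' = A' ∪ B'.

Identity is invalid: (A ∩ B)' = {1, 3, 6, 8, 12, 14} but A' ∩ B' = {1}. The correct De Morgan law is (A ∩ B)' = A' ∪ B'.


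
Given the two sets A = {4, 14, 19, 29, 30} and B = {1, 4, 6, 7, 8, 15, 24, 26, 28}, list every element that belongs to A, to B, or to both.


A ∪ B = all elements in A or B (or both)
A = {4, 14, 19, 29, 30}
B = {1, 4, 6, 7, 8, 15, 24, 26, 28}
A ∪ B = {1, 4, 6, 7, 8, 14, 15, 19, 24, 26, 28, 29, 30}

A ∪ B = {1, 4, 6, 7, 8, 14, 15, 19, 24, 26, 28, 29, 30}


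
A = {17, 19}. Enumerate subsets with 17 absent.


A subset of A that omits 17 is a subset of A \ {17}, so there are 2^(n-1) = 2^1 = 2 of them.
Subsets excluding 17: ∅, {19}

Subsets excluding 17 (2 total): ∅, {19}


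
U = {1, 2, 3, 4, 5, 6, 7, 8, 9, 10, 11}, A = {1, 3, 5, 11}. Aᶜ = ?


Aᶜ = U \ A = elements in U but not in A
U = {1, 2, 3, 4, 5, 6, 7, 8, 9, 10, 11}
A = {1, 3, 5, 11}
Aᶜ = {2, 4, 6, 7, 8, 9, 10}

Aᶜ = {2, 4, 6, 7, 8, 9, 10}


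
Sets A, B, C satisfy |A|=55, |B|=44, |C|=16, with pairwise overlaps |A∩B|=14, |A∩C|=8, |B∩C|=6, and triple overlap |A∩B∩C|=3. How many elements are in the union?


|A∪B∪C| = |A|+|B|+|C| - |A∩B|-|A∩C|-|B∩C| + |A∩B∩C|
= 55+44+16 - 14-8-6 + 3
= 115 - 28 + 3
= 90

|A ∪ B ∪ C| = 90


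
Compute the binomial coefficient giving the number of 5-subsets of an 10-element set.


C(n,k) = n! / (k!(n-k)!)
C(10,5) = 10! / (5!5!)
= 252

C(10,5) = 252


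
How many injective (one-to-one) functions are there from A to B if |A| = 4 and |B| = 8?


An injection sends each of |A| = 4 inputs to a distinct output in B.
# injections = |B|·(|B|-1)·…·(|B|-|A|+1) = 8! / (8 - 4)!
= 8 × 7 × 6 × 5
= 1680

Number of injections = 1680


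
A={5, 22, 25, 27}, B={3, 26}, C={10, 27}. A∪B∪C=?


A ∪ B = {3, 5, 22, 25, 26, 27}
(A ∪ B) ∪ C = {3, 5, 10, 22, 25, 26, 27}

A ∪ B ∪ C = {3, 5, 10, 22, 25, 26, 27}


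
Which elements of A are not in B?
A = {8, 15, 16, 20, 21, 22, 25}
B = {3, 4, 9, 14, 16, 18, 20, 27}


A \ B = elements in A but not in B
A = {8, 15, 16, 20, 21, 22, 25}
B = {3, 4, 9, 14, 16, 18, 20, 27}
Remove from A any elements in B
A \ B = {8, 15, 21, 22, 25}

A \ B = {8, 15, 21, 22, 25}


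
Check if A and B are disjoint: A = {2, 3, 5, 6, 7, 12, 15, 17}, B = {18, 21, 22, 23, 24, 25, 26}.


Disjoint means A ∩ B = ∅.
A ∩ B = ∅
A ∩ B = ∅, so A and B are disjoint.

Yes, A and B are disjoint


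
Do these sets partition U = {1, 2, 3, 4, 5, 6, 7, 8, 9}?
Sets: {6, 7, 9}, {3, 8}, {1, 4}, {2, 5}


A partition requires: (1) non-empty parts, (2) pairwise disjoint, (3) union = U
Parts: {6, 7, 9}, {3, 8}, {1, 4}, {2, 5}
Union of parts: {1, 2, 3, 4, 5, 6, 7, 8, 9}
U = {1, 2, 3, 4, 5, 6, 7, 8, 9}
All non-empty? True
Pairwise disjoint? True
Covers U? True

Yes, valid partition


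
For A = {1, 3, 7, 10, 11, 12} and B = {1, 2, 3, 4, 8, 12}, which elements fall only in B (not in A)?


A = {1, 3, 7, 10, 11, 12}
B = {1, 2, 3, 4, 8, 12}
Region: only in B (not in A)
Elements: {2, 4, 8}

Elements only in B (not in A): {2, 4, 8}


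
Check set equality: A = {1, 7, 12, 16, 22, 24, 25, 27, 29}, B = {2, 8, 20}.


Two sets are equal iff they have exactly the same elements.
A = {1, 7, 12, 16, 22, 24, 25, 27, 29}
B = {2, 8, 20}
Differences: {1, 2, 7, 8, 12, 16, 20, 22, 24, 25, 27, 29}
A ≠ B

No, A ≠ B


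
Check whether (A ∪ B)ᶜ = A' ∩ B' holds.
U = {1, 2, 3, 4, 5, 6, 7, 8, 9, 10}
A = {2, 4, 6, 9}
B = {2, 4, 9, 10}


LHS: A ∪ B = {2, 4, 6, 9, 10}
(A ∪ B)' = U \ (A ∪ B) = {1, 3, 5, 7, 8}
A' = {1, 3, 5, 7, 8, 10}, B' = {1, 3, 5, 6, 7, 8}
Claimed RHS: A' ∩ B' = {1, 3, 5, 7, 8}
Identity is VALID: LHS = RHS = {1, 3, 5, 7, 8} ✓

Identity is valid. (A ∪ B)' = A' ∩ B' = {1, 3, 5, 7, 8}


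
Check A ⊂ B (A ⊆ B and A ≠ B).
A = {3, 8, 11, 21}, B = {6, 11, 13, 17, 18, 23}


A ⊂ B requires: A ⊆ B AND A ≠ B.
A ⊆ B? No
A ⊄ B, so A is not a proper subset.

No, A is not a proper subset of B


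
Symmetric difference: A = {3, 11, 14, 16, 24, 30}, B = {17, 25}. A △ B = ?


A △ B = (A \ B) ∪ (B \ A) = elements in exactly one of A or B
A \ B = {3, 11, 14, 16, 24, 30}
B \ A = {17, 25}
A △ B = {3, 11, 14, 16, 17, 24, 25, 30}

A △ B = {3, 11, 14, 16, 17, 24, 25, 30}


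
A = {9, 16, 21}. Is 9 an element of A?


A = {9, 16, 21}
Checking if 9 is in A
9 is in A → True

9 ∈ A


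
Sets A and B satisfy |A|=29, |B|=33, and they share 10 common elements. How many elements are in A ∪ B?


|A ∪ B| = |A| + |B| - |A ∩ B|
= 29 + 33 - 10
= 52

|A ∪ B| = 52


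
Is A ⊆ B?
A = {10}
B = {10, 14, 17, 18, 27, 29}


A ⊆ B means every element of A is in B.
All elements of A are in B.
So A ⊆ B.

Yes, A ⊆ B


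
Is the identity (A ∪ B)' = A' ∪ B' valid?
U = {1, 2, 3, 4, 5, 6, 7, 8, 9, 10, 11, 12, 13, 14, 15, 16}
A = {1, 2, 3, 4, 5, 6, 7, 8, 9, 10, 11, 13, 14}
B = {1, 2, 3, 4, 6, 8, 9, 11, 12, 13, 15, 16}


LHS: A ∪ B = {1, 2, 3, 4, 5, 6, 7, 8, 9, 10, 11, 12, 13, 14, 15, 16}
(A ∪ B)' = U \ (A ∪ B) = ∅
A' = {12, 15, 16}, B' = {5, 7, 10, 14}
Claimed RHS: A' ∪ B' = {5, 7, 10, 12, 14, 15, 16}
Identity is INVALID: LHS = ∅ but the RHS claimed here equals {5, 7, 10, 12, 14, 15, 16}. The correct form is (A ∪ B)' = A' ∩ B'.

Identity is invalid: (A ∪ B)' = ∅ but A' ∪ B' = {5, 7, 10, 12, 14, 15, 16}. The correct De Morgan law is (A ∪ B)' = A' ∩ B'.


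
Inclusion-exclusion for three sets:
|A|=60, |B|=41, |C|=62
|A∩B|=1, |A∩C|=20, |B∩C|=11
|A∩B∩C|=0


|A∪B∪C| = |A|+|B|+|C| - |A∩B|-|A∩C|-|B∩C| + |A∩B∩C|
= 60+41+62 - 1-20-11 + 0
= 163 - 32 + 0
= 131

|A ∪ B ∪ C| = 131


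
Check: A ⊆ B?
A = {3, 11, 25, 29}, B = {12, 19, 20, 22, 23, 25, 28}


A ⊆ B means every element of A is in B.
Elements in A not in B: {3, 11, 29}
So A ⊄ B.

No, A ⊄ B


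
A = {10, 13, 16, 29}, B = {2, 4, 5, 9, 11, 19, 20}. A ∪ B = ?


A ∪ B = all elements in A or B (or both)
A = {10, 13, 16, 29}
B = {2, 4, 5, 9, 11, 19, 20}
A ∪ B = {2, 4, 5, 9, 10, 11, 13, 16, 19, 20, 29}

A ∪ B = {2, 4, 5, 9, 10, 11, 13, 16, 19, 20, 29}


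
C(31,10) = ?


C(n,k) = n! / (k!(n-k)!)
C(31,10) = 31! / (10!21!)
= 44352165

C(31,10) = 44352165


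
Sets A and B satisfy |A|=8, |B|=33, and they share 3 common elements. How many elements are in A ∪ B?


|A ∪ B| = |A| + |B| - |A ∩ B|
= 8 + 33 - 3
= 38

|A ∪ B| = 38


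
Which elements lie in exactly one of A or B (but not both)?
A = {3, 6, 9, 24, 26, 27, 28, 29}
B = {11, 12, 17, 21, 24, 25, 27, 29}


A △ B = (A \ B) ∪ (B \ A) = elements in exactly one of A or B
A \ B = {3, 6, 9, 26, 28}
B \ A = {11, 12, 17, 21, 25}
A △ B = {3, 6, 9, 11, 12, 17, 21, 25, 26, 28}

A △ B = {3, 6, 9, 11, 12, 17, 21, 25, 26, 28}


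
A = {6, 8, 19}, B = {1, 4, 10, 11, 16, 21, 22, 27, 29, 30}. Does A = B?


Two sets are equal iff they have exactly the same elements.
A = {6, 8, 19}
B = {1, 4, 10, 11, 16, 21, 22, 27, 29, 30}
Differences: {1, 4, 6, 8, 10, 11, 16, 19, 21, 22, 27, 29, 30}
A ≠ B

No, A ≠ B


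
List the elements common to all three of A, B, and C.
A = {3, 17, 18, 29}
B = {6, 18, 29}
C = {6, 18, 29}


A ∩ B = {18, 29}
(A ∩ B) ∩ C = {18, 29}

A ∩ B ∩ C = {18, 29}


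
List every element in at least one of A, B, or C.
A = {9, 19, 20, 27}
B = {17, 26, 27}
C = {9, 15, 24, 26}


A ∪ B = {9, 17, 19, 20, 26, 27}
(A ∪ B) ∪ C = {9, 15, 17, 19, 20, 24, 26, 27}

A ∪ B ∪ C = {9, 15, 17, 19, 20, 24, 26, 27}


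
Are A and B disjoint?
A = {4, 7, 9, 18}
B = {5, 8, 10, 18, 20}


Disjoint means A ∩ B = ∅.
A ∩ B = {18}
A ∩ B ≠ ∅, so A and B are NOT disjoint.

No, A and B are not disjoint (A ∩ B = {18})


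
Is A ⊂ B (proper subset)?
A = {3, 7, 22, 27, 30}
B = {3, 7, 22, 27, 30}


A ⊂ B requires: A ⊆ B AND A ≠ B.
A ⊆ B? Yes
A = B? Yes
A = B, so A is not a PROPER subset.

No, A is not a proper subset of B


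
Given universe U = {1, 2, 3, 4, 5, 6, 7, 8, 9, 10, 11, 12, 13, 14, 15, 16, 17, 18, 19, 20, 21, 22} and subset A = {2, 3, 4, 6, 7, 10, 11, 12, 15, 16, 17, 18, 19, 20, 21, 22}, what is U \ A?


Aᶜ = U \ A = elements in U but not in A
U = {1, 2, 3, 4, 5, 6, 7, 8, 9, 10, 11, 12, 13, 14, 15, 16, 17, 18, 19, 20, 21, 22}
A = {2, 3, 4, 6, 7, 10, 11, 12, 15, 16, 17, 18, 19, 20, 21, 22}
Aᶜ = {1, 5, 8, 9, 13, 14}

Aᶜ = {1, 5, 8, 9, 13, 14}


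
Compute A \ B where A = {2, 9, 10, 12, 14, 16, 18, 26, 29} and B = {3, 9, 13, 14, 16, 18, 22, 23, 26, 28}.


A \ B = elements in A but not in B
A = {2, 9, 10, 12, 14, 16, 18, 26, 29}
B = {3, 9, 13, 14, 16, 18, 22, 23, 26, 28}
Remove from A any elements in B
A \ B = {2, 10, 12, 29}

A \ B = {2, 10, 12, 29}


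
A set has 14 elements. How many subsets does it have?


Number of subsets = 2^n
= 2^14
= 16384

|P(A)| = 16384


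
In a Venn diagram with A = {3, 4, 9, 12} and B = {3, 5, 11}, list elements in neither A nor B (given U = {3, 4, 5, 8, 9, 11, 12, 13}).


A = {3, 4, 9, 12}
B = {3, 5, 11}
Region: in neither A nor B (given U = {3, 4, 5, 8, 9, 11, 12, 13})
Elements: {8, 13}

Elements in neither A nor B (given U = {3, 4, 5, 8, 9, 11, 12, 13}): {8, 13}


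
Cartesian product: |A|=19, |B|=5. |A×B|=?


|A × B| = |A| × |B|
= 19 × 5
= 95

|A × B| = 95


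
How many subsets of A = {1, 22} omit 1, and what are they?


A subset of A that omits 1 is a subset of A \ {1}, so there are 2^(n-1) = 2^1 = 2 of them.
Subsets excluding 1: ∅, {22}

Subsets excluding 1 (2 total): ∅, {22}


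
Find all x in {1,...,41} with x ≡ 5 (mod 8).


Checking each candidate:
Condition: x in {1,...,41} with x ≡ 5 (mod 8)
Result = {5, 13, 21, 29, 37}

{5, 13, 21, 29, 37}


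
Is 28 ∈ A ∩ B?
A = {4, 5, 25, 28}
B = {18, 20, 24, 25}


A = {4, 5, 25, 28}, B = {18, 20, 24, 25}
A ∩ B = elements in both A and B
A ∩ B = {25}
Checking if 28 ∈ A ∩ B
28 is not in A ∩ B → False

28 ∉ A ∩ B


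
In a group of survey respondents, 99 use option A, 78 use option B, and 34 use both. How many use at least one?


|A ∪ B| = |A| + |B| - |A ∩ B|
= 99 + 78 - 34
= 143

|A ∪ B| = 143


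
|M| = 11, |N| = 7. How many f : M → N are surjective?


n = |M| = 11, k = |N| = 7. Surjections via inclusion-exclusion:
S(n,k) = Σ(-1)^i × C(k,i) × (k-i)^n, i=0 to k
i=0: (-1)^0×C(7,0)×7^11 = 1977326743
i=1: (-1)^1×C(7,1)×6^11 = -2539579392
i=2: (-1)^2×C(7,2)×5^11 = 1025390625
i=3: (-1)^3×C(7,3)×4^11 = -146800640
i=4: (-1)^4×C(7,4)×3^11 = 6200145
i=5: (-1)^5×C(7,5)×2^11 = -43008
i=6: (-1)^6×C(7,6)×1^11 = 7
i=7: (-1)^7×C(7,7)×0^11 = 0
Total = 322494480

Number of surjections = 322494480


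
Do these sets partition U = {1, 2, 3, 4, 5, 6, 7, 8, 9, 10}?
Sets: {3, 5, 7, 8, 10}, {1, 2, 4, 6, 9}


A partition requires: (1) non-empty parts, (2) pairwise disjoint, (3) union = U
Parts: {3, 5, 7, 8, 10}, {1, 2, 4, 6, 9}
Union of parts: {1, 2, 3, 4, 5, 6, 7, 8, 9, 10}
U = {1, 2, 3, 4, 5, 6, 7, 8, 9, 10}
All non-empty? True
Pairwise disjoint? True
Covers U? True

Yes, valid partition


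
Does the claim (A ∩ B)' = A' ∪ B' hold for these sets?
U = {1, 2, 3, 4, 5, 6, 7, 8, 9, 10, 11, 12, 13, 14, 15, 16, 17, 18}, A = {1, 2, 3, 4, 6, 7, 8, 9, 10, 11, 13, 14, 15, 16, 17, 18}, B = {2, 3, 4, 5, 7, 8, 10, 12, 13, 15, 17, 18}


LHS: A ∩ B = {2, 3, 4, 7, 8, 10, 13, 15, 17, 18}
(A ∩ B)' = U \ (A ∩ B) = {1, 5, 6, 9, 11, 12, 14, 16}
A' = {5, 12}, B' = {1, 6, 9, 11, 14, 16}
Claimed RHS: A' ∪ B' = {1, 5, 6, 9, 11, 12, 14, 16}
Identity is VALID: LHS = RHS = {1, 5, 6, 9, 11, 12, 14, 16} ✓

Identity is valid. (A ∩ B)' = A' ∪ B' = {1, 5, 6, 9, 11, 12, 14, 16}


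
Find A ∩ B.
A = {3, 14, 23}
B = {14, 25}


A ∩ B = elements in both A and B
A = {3, 14, 23}
B = {14, 25}
A ∩ B = {14}

A ∩ B = {14}


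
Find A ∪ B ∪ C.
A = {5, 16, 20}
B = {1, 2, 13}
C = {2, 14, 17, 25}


A ∪ B = {1, 2, 5, 13, 16, 20}
(A ∪ B) ∪ C = {1, 2, 5, 13, 14, 16, 17, 20, 25}

A ∪ B ∪ C = {1, 2, 5, 13, 14, 16, 17, 20, 25}


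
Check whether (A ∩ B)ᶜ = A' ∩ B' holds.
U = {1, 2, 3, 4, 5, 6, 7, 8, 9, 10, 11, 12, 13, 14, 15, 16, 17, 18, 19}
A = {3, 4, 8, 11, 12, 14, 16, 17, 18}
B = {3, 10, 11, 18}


LHS: A ∩ B = {3, 11, 18}
(A ∩ B)' = U \ (A ∩ B) = {1, 2, 4, 5, 6, 7, 8, 9, 10, 12, 13, 14, 15, 16, 17, 19}
A' = {1, 2, 5, 6, 7, 9, 10, 13, 15, 19}, B' = {1, 2, 4, 5, 6, 7, 8, 9, 12, 13, 14, 15, 16, 17, 19}
Claimed RHS: A' ∩ B' = {1, 2, 5, 6, 7, 9, 13, 15, 19}
Identity is INVALID: LHS = {1, 2, 4, 5, 6, 7, 8, 9, 10, 12, 13, 14, 15, 16, 17, 19} but the RHS claimed here equals {1, 2, 5, 6, 7, 9, 13, 15, 19}. The correct form is (A ∩ B)' = A' ∪ B'.

Identity is invalid: (A ∩ B)' = {1, 2, 4, 5, 6, 7, 8, 9, 10, 12, 13, 14, 15, 16, 17, 19} but A' ∩ B' = {1, 2, 5, 6, 7, 9, 13, 15, 19}. The correct De Morgan law is (A ∩ B)' = A' ∪ B'.


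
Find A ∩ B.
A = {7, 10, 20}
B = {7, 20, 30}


A ∩ B = elements in both A and B
A = {7, 10, 20}
B = {7, 20, 30}
A ∩ B = {7, 20}

A ∩ B = {7, 20}


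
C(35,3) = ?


C(n,k) = n! / (k!(n-k)!)
C(35,3) = 35! / (3!32!)
= 6545

C(35,3) = 6545


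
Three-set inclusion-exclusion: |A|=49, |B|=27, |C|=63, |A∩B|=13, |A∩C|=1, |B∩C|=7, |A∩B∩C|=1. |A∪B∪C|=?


|A∪B∪C| = |A|+|B|+|C| - |A∩B|-|A∩C|-|B∩C| + |A∩B∩C|
= 49+27+63 - 13-1-7 + 1
= 139 - 21 + 1
= 119

|A ∪ B ∪ C| = 119


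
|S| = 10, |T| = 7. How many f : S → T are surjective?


n = |S| = 10, k = |T| = 7. Surjections via inclusion-exclusion:
S(n,k) = Σ(-1)^i × C(k,i) × (k-i)^n, i=0 to k
i=0: (-1)^0×C(7,0)×7^10 = 282475249
i=1: (-1)^1×C(7,1)×6^10 = -423263232
i=2: (-1)^2×C(7,2)×5^10 = 205078125
i=3: (-1)^3×C(7,3)×4^10 = -36700160
i=4: (-1)^4×C(7,4)×3^10 = 2066715
i=5: (-1)^5×C(7,5)×2^10 = -21504
i=6: (-1)^6×C(7,6)×1^10 = 7
i=7: (-1)^7×C(7,7)×0^10 = 0
Total = 29635200

Number of surjections = 29635200


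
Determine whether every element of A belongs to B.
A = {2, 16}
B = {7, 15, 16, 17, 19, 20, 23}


A ⊆ B means every element of A is in B.
Elements in A not in B: {2}
So A ⊄ B.

No, A ⊄ B


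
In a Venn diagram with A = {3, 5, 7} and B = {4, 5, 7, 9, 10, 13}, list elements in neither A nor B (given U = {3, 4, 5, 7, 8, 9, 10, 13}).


A = {3, 5, 7}
B = {4, 5, 7, 9, 10, 13}
Region: in neither A nor B (given U = {3, 4, 5, 7, 8, 9, 10, 13})
Elements: {8}

Elements in neither A nor B (given U = {3, 4, 5, 7, 8, 9, 10, 13}): {8}


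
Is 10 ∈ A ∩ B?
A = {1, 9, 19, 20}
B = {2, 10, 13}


A = {1, 9, 19, 20}, B = {2, 10, 13}
A ∩ B = elements in both A and B
A ∩ B = ∅
Checking if 10 ∈ A ∩ B
10 is not in A ∩ B → False

10 ∉ A ∩ B


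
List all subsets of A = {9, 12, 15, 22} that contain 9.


A subset of A contains 9 iff the remaining 3 elements form any subset of A \ {9}.
Count: 2^(n-1) = 2^3 = 8
Subsets containing 9: {9}, {9, 12}, {9, 15}, {9, 22}, {9, 12, 15}, {9, 12, 22}, {9, 15, 22}, {9, 12, 15, 22}

Subsets containing 9 (8 total): {9}, {9, 12}, {9, 15}, {9, 22}, {9, 12, 15}, {9, 12, 22}, {9, 15, 22}, {9, 12, 15, 22}


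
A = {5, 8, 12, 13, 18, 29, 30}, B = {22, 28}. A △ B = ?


A △ B = (A \ B) ∪ (B \ A) = elements in exactly one of A or B
A \ B = {5, 8, 12, 13, 18, 29, 30}
B \ A = {22, 28}
A △ B = {5, 8, 12, 13, 18, 22, 28, 29, 30}

A △ B = {5, 8, 12, 13, 18, 22, 28, 29, 30}


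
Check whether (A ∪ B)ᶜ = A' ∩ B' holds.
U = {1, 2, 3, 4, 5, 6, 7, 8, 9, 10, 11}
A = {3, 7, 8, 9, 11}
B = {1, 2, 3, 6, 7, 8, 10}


LHS: A ∪ B = {1, 2, 3, 6, 7, 8, 9, 10, 11}
(A ∪ B)' = U \ (A ∪ B) = {4, 5}
A' = {1, 2, 4, 5, 6, 10}, B' = {4, 5, 9, 11}
Claimed RHS: A' ∩ B' = {4, 5}
Identity is VALID: LHS = RHS = {4, 5} ✓

Identity is valid. (A ∪ B)' = A' ∩ B' = {4, 5}


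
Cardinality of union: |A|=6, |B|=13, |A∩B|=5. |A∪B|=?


|A ∪ B| = |A| + |B| - |A ∩ B|
= 6 + 13 - 5
= 14

|A ∪ B| = 14


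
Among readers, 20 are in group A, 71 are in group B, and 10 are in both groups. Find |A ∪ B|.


|A ∪ B| = |A| + |B| - |A ∩ B|
= 20 + 71 - 10
= 81

|A ∪ B| = 81


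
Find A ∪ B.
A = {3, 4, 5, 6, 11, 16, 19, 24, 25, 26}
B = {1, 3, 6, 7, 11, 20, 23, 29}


A ∪ B = all elements in A or B (or both)
A = {3, 4, 5, 6, 11, 16, 19, 24, 25, 26}
B = {1, 3, 6, 7, 11, 20, 23, 29}
A ∪ B = {1, 3, 4, 5, 6, 7, 11, 16, 19, 20, 23, 24, 25, 26, 29}

A ∪ B = {1, 3, 4, 5, 6, 7, 11, 16, 19, 20, 23, 24, 25, 26, 29}


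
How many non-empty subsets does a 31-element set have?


Total subsets = 2^n = 2^31 = 2147483648
Non-empty subsets exclude the empty set: 2^n - 1
= 2147483648 - 1
= 2147483647

Number of non-empty subsets = 2147483647


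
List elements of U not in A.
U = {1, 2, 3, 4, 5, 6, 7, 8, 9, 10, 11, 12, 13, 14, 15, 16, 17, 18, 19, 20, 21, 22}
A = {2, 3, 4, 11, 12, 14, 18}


Aᶜ = U \ A = elements in U but not in A
U = {1, 2, 3, 4, 5, 6, 7, 8, 9, 10, 11, 12, 13, 14, 15, 16, 17, 18, 19, 20, 21, 22}
A = {2, 3, 4, 11, 12, 14, 18}
Aᶜ = {1, 5, 6, 7, 8, 9, 10, 13, 15, 16, 17, 19, 20, 21, 22}

Aᶜ = {1, 5, 6, 7, 8, 9, 10, 13, 15, 16, 17, 19, 20, 21, 22}


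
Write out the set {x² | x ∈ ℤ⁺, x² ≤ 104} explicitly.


Checking each candidate:
Condition: positive perfect squares ≤ 104
Result = {1, 4, 9, 16, 25, 36, 49, 64, 81, 100}

{1, 4, 9, 16, 25, 36, 49, 64, 81, 100}


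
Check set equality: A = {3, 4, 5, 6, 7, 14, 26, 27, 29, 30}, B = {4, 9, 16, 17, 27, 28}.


Two sets are equal iff they have exactly the same elements.
A = {3, 4, 5, 6, 7, 14, 26, 27, 29, 30}
B = {4, 9, 16, 17, 27, 28}
Differences: {3, 5, 6, 7, 9, 14, 16, 17, 26, 28, 29, 30}
A ≠ B

No, A ≠ B


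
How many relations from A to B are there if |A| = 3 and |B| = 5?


A relation from A to B is any subset of A × B.
|A × B| = 3 × 5 = 15
# relations = 2^|A × B| = 2^15 = 32768

Number of relations = 32768


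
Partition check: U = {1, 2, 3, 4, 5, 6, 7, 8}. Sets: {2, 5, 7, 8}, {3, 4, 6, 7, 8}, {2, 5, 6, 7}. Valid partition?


A partition requires: (1) non-empty parts, (2) pairwise disjoint, (3) union = U
Parts: {2, 5, 7, 8}, {3, 4, 6, 7, 8}, {2, 5, 6, 7}
Union of parts: {2, 3, 4, 5, 6, 7, 8}
U = {1, 2, 3, 4, 5, 6, 7, 8}
All non-empty? True
Pairwise disjoint? False
Covers U? False

No, not a valid partition


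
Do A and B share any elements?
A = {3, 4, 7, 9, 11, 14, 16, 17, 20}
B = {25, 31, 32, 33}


Disjoint means A ∩ B = ∅.
A ∩ B = ∅
A ∩ B = ∅, so A and B are disjoint.

No — A and B share no elements (A ∩ B = ∅), so they are disjoint


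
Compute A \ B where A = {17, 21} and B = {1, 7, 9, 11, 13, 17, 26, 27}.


A \ B = elements in A but not in B
A = {17, 21}
B = {1, 7, 9, 11, 13, 17, 26, 27}
Remove from A any elements in B
A \ B = {21}

A \ B = {21}


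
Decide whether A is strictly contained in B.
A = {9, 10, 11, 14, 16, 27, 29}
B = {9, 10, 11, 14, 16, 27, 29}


A ⊂ B requires: A ⊆ B AND A ≠ B.
A ⊆ B? Yes
A = B? Yes
A = B, so A is not a PROPER subset.

No, A is not a proper subset of B


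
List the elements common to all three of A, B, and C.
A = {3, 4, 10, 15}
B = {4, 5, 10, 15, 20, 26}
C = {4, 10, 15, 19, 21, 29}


A ∩ B = {4, 10, 15}
(A ∩ B) ∩ C = {4, 10, 15}

A ∩ B ∩ C = {4, 10, 15}


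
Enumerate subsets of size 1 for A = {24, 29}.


|A| = 2, so A has C(2,1) = 2 subsets of size 1.
Enumerate by choosing 1 elements from A at a time:
{24}, {29}

1-element subsets (2 total): {24}, {29}


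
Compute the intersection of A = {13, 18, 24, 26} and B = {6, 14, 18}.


A ∩ B = elements in both A and B
A = {13, 18, 24, 26}
B = {6, 14, 18}
A ∩ B = {18}

A ∩ B = {18}


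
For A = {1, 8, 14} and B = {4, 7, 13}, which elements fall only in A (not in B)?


A = {1, 8, 14}
B = {4, 7, 13}
Region: only in A (not in B)
Elements: {1, 8, 14}

Elements only in A (not in B): {1, 8, 14}


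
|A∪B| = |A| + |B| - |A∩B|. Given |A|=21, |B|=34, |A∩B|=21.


|A ∪ B| = |A| + |B| - |A ∩ B|
= 21 + 34 - 21
= 34

|A ∪ B| = 34


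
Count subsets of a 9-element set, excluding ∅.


Total subsets = 2^n = 2^9 = 512
Non-empty subsets exclude the empty set: 2^n - 1
= 512 - 1
= 511

Number of non-empty subsets = 511


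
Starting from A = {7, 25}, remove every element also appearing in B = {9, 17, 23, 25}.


A \ B = elements in A but not in B
A = {7, 25}
B = {9, 17, 23, 25}
Remove from A any elements in B
A \ B = {7}

A \ B = {7}


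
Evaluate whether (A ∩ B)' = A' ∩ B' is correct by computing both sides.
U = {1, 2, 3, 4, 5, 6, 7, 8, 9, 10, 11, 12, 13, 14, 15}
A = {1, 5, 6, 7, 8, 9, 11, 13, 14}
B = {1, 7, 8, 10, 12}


LHS: A ∩ B = {1, 7, 8}
(A ∩ B)' = U \ (A ∩ B) = {2, 3, 4, 5, 6, 9, 10, 11, 12, 13, 14, 15}
A' = {2, 3, 4, 10, 12, 15}, B' = {2, 3, 4, 5, 6, 9, 11, 13, 14, 15}
Claimed RHS: A' ∩ B' = {2, 3, 4, 15}
Identity is INVALID: LHS = {2, 3, 4, 5, 6, 9, 10, 11, 12, 13, 14, 15} but the RHS claimed here equals {2, 3, 4, 15}. The correct form is (A ∩ B)' = A' ∪ B'.

Identity is invalid: (A ∩ B)' = {2, 3, 4, 5, 6, 9, 10, 11, 12, 13, 14, 15} but A' ∩ B' = {2, 3, 4, 15}. The correct De Morgan law is (A ∩ B)' = A' ∪ B'.


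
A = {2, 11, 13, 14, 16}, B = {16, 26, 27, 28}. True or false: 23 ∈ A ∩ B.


A = {2, 11, 13, 14, 16}, B = {16, 26, 27, 28}
A ∩ B = elements in both A and B
A ∩ B = {16}
Checking if 23 ∈ A ∩ B
23 is not in A ∩ B → False

23 ∉ A ∩ B


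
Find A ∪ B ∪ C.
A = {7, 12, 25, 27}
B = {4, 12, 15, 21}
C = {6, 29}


A ∪ B = {4, 7, 12, 15, 21, 25, 27}
(A ∪ B) ∪ C = {4, 6, 7, 12, 15, 21, 25, 27, 29}

A ∪ B ∪ C = {4, 6, 7, 12, 15, 21, 25, 27, 29}


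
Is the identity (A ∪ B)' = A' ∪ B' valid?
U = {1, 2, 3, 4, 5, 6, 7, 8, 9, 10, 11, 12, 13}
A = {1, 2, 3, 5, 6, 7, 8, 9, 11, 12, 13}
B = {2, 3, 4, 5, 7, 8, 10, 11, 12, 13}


LHS: A ∪ B = {1, 2, 3, 4, 5, 6, 7, 8, 9, 10, 11, 12, 13}
(A ∪ B)' = U \ (A ∪ B) = ∅
A' = {4, 10}, B' = {1, 6, 9}
Claimed RHS: A' ∪ B' = {1, 4, 6, 9, 10}
Identity is INVALID: LHS = ∅ but the RHS claimed here equals {1, 4, 6, 9, 10}. The correct form is (A ∪ B)' = A' ∩ B'.

Identity is invalid: (A ∪ B)' = ∅ but A' ∪ B' = {1, 4, 6, 9, 10}. The correct De Morgan law is (A ∪ B)' = A' ∩ B'.


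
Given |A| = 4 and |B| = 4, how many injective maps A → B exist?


An injection sends each of |A| = 4 inputs to a distinct output in B.
# injections = |B|·(|B|-1)·…·(|B|-|A|+1) = 4! / (4 - 4)!
= 4 × 3 × 2 × 1
= 24

Number of injections = 24


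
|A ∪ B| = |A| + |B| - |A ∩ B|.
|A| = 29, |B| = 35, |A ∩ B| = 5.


|A ∪ B| = |A| + |B| - |A ∩ B|
= 29 + 35 - 5
= 59

|A ∪ B| = 59


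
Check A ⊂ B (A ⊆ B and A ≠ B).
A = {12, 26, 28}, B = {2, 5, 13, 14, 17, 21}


A ⊂ B requires: A ⊆ B AND A ≠ B.
A ⊆ B? No
A ⊄ B, so A is not a proper subset.

No, A is not a proper subset of B


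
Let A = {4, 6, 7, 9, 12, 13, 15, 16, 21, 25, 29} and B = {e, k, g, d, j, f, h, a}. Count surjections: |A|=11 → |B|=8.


n = |A| = 11, k = |B| = 8. Surjections via inclusion-exclusion:
S(n,k) = Σ(-1)^i × C(k,i) × (k-i)^n, i=0 to k
i=0: (-1)^0×C(8,0)×8^11 = 8589934592
i=1: (-1)^1×C(8,1)×7^11 = -15818613944
i=2: (-1)^2×C(8,2)×6^11 = 10158317568
i=3: (-1)^3×C(8,3)×5^11 = -2734375000
i=4: (-1)^4×C(8,4)×4^11 = 293601280
i=5: (-1)^5×C(8,5)×3^11 = -9920232
i=6: (-1)^6×C(8,6)×2^11 = 57344
i=7: (-1)^7×C(8,7)×1^11 = -8
i=8: (-1)^8×C(8,8)×0^11 = 0
Total = 479001600

Number of surjections = 479001600


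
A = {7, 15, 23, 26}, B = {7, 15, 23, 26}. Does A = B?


Two sets are equal iff they have exactly the same elements.
A = {7, 15, 23, 26}
B = {7, 15, 23, 26}
Same elements → A = B

Yes, A = B


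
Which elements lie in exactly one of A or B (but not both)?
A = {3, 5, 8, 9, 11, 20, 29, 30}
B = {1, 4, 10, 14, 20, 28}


A △ B = (A \ B) ∪ (B \ A) = elements in exactly one of A or B
A \ B = {3, 5, 8, 9, 11, 29, 30}
B \ A = {1, 4, 10, 14, 28}
A △ B = {1, 3, 4, 5, 8, 9, 10, 11, 14, 28, 29, 30}

A △ B = {1, 3, 4, 5, 8, 9, 10, 11, 14, 28, 29, 30}


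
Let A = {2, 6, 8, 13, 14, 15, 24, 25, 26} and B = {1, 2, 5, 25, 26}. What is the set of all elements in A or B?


A ∪ B = all elements in A or B (or both)
A = {2, 6, 8, 13, 14, 15, 24, 25, 26}
B = {1, 2, 5, 25, 26}
A ∪ B = {1, 2, 5, 6, 8, 13, 14, 15, 24, 25, 26}

A ∪ B = {1, 2, 5, 6, 8, 13, 14, 15, 24, 25, 26}


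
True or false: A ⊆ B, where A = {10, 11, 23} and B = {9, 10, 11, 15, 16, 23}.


A ⊆ B means every element of A is in B.
All elements of A are in B.
So A ⊆ B.

Yes, A ⊆ B


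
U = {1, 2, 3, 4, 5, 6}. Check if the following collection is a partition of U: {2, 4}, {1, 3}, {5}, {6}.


A partition requires: (1) non-empty parts, (2) pairwise disjoint, (3) union = U
Parts: {2, 4}, {1, 3}, {5}, {6}
Union of parts: {1, 2, 3, 4, 5, 6}
U = {1, 2, 3, 4, 5, 6}
All non-empty? True
Pairwise disjoint? True
Covers U? True

Yes, valid partition


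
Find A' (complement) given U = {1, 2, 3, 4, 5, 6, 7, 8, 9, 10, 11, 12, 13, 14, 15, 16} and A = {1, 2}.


Aᶜ = U \ A = elements in U but not in A
U = {1, 2, 3, 4, 5, 6, 7, 8, 9, 10, 11, 12, 13, 14, 15, 16}
A = {1, 2}
Aᶜ = {3, 4, 5, 6, 7, 8, 9, 10, 11, 12, 13, 14, 15, 16}

Aᶜ = {3, 4, 5, 6, 7, 8, 9, 10, 11, 12, 13, 14, 15, 16}


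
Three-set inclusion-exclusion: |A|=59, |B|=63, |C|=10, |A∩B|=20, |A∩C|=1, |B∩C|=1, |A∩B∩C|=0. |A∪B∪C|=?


|A∪B∪C| = |A|+|B|+|C| - |A∩B|-|A∩C|-|B∩C| + |A∩B∩C|
= 59+63+10 - 20-1-1 + 0
= 132 - 22 + 0
= 110

|A ∪ B ∪ C| = 110


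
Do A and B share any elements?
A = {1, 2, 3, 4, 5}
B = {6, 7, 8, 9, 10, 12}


Disjoint means A ∩ B = ∅.
A ∩ B = ∅
A ∩ B = ∅, so A and B are disjoint.

No — A and B share no elements (A ∩ B = ∅), so they are disjoint


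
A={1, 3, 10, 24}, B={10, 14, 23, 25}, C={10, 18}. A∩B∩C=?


A ∩ B = {10}
(A ∩ B) ∩ C = {10}

A ∩ B ∩ C = {10}


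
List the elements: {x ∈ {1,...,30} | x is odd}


Checking each candidate:
Condition: odd numbers in {1,...,30}
Result = {1, 3, 5, 7, 9, 11, 13, 15, 17, 19, 21, 23, 25, 27, 29}

{1, 3, 5, 7, 9, 11, 13, 15, 17, 19, 21, 23, 25, 27, 29}


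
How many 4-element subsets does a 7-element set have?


C(n,k) = n! / (k!(n-k)!)
C(7,4) = 7! / (4!3!)
= 35

C(7,4) = 35


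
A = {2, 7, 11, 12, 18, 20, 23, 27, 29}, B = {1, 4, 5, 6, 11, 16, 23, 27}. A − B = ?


A \ B = elements in A but not in B
A = {2, 7, 11, 12, 18, 20, 23, 27, 29}
B = {1, 4, 5, 6, 11, 16, 23, 27}
Remove from A any elements in B
A \ B = {2, 7, 12, 18, 20, 29}

A \ B = {2, 7, 12, 18, 20, 29}


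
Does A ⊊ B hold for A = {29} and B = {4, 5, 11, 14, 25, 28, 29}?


A ⊂ B requires: A ⊆ B AND A ≠ B.
A ⊆ B? Yes
A = B? No
A ⊂ B: Yes (A is a proper subset of B)

Yes, A ⊂ B


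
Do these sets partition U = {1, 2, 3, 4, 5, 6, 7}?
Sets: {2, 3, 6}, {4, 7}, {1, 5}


A partition requires: (1) non-empty parts, (2) pairwise disjoint, (3) union = U
Parts: {2, 3, 6}, {4, 7}, {1, 5}
Union of parts: {1, 2, 3, 4, 5, 6, 7}
U = {1, 2, 3, 4, 5, 6, 7}
All non-empty? True
Pairwise disjoint? True
Covers U? True

Yes, valid partition


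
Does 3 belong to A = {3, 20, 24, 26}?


A = {3, 20, 24, 26}
Checking if 3 is in A
3 is in A → True

3 ∈ A


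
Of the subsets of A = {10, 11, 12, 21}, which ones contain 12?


A subset of A contains 12 iff the remaining 3 elements form any subset of A \ {12}.
Count: 2^(n-1) = 2^3 = 8
Subsets containing 12: {12}, {10, 12}, {11, 12}, {12, 21}, {10, 11, 12}, {10, 12, 21}, {11, 12, 21}, {10, 11, 12, 21}

Subsets containing 12 (8 total): {12}, {10, 12}, {11, 12}, {12, 21}, {10, 11, 12}, {10, 12, 21}, {11, 12, 21}, {10, 11, 12, 21}


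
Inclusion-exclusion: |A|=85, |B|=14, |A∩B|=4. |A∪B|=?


|A ∪ B| = |A| + |B| - |A ∩ B|
= 85 + 14 - 4
= 95

|A ∪ B| = 95


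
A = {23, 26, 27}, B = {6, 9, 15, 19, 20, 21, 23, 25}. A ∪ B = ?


A ∪ B = all elements in A or B (or both)
A = {23, 26, 27}
B = {6, 9, 15, 19, 20, 21, 23, 25}
A ∪ B = {6, 9, 15, 19, 20, 21, 23, 25, 26, 27}

A ∪ B = {6, 9, 15, 19, 20, 21, 23, 25, 26, 27}


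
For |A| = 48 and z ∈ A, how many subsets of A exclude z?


Subsets of A avoiding z are subsets of A \ {z}, which has 47 elements.
Count = 2^(n-1) = 2^47
= 140737488355328

Number of subsets avoiding z = 140737488355328


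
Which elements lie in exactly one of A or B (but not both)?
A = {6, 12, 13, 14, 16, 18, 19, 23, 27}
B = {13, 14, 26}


A △ B = (A \ B) ∪ (B \ A) = elements in exactly one of A or B
A \ B = {6, 12, 16, 18, 19, 23, 27}
B \ A = {26}
A △ B = {6, 12, 16, 18, 19, 23, 26, 27}

A △ B = {6, 12, 16, 18, 19, 23, 26, 27}


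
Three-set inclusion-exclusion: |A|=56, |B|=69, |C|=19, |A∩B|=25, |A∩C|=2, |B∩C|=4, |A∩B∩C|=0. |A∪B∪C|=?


|A∪B∪C| = |A|+|B|+|C| - |A∩B|-|A∩C|-|B∩C| + |A∩B∩C|
= 56+69+19 - 25-2-4 + 0
= 144 - 31 + 0
= 113

|A ∪ B ∪ C| = 113


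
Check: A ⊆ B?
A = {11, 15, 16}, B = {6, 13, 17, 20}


A ⊆ B means every element of A is in B.
Elements in A not in B: {11, 15, 16}
So A ⊄ B.

No, A ⊄ B


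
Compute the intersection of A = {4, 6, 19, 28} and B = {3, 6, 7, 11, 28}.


A ∩ B = elements in both A and B
A = {4, 6, 19, 28}
B = {3, 6, 7, 11, 28}
A ∩ B = {6, 28}

A ∩ B = {6, 28}


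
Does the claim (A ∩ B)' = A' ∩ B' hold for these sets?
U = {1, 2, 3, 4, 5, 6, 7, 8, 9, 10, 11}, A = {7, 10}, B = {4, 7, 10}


LHS: A ∩ B = {7, 10}
(A ∩ B)' = U \ (A ∩ B) = {1, 2, 3, 4, 5, 6, 8, 9, 11}
A' = {1, 2, 3, 4, 5, 6, 8, 9, 11}, B' = {1, 2, 3, 5, 6, 8, 9, 11}
Claimed RHS: A' ∩ B' = {1, 2, 3, 5, 6, 8, 9, 11}
Identity is INVALID: LHS = {1, 2, 3, 4, 5, 6, 8, 9, 11} but the RHS claimed here equals {1, 2, 3, 5, 6, 8, 9, 11}. The correct form is (A ∩ B)' = A' ∪ B'.

Identity is invalid: (A ∩ B)' = {1, 2, 3, 4, 5, 6, 8, 9, 11} but A' ∩ B' = {1, 2, 3, 5, 6, 8, 9, 11}. The correct De Morgan law is (A ∩ B)' = A' ∪ B'.


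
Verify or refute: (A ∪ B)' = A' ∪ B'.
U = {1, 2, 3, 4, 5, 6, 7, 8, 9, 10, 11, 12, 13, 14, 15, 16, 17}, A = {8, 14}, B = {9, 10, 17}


LHS: A ∪ B = {8, 9, 10, 14, 17}
(A ∪ B)' = U \ (A ∪ B) = {1, 2, 3, 4, 5, 6, 7, 11, 12, 13, 15, 16}
A' = {1, 2, 3, 4, 5, 6, 7, 9, 10, 11, 12, 13, 15, 16, 17}, B' = {1, 2, 3, 4, 5, 6, 7, 8, 11, 12, 13, 14, 15, 16}
Claimed RHS: A' ∪ B' = {1, 2, 3, 4, 5, 6, 7, 8, 9, 10, 11, 12, 13, 14, 15, 16, 17}
Identity is INVALID: LHS = {1, 2, 3, 4, 5, 6, 7, 11, 12, 13, 15, 16} but the RHS claimed here equals {1, 2, 3, 4, 5, 6, 7, 8, 9, 10, 11, 12, 13, 14, 15, 16, 17}. The correct form is (A ∪ B)' = A' ∩ B'.

Identity is invalid: (A ∪ B)' = {1, 2, 3, 4, 5, 6, 7, 11, 12, 13, 15, 16} but A' ∪ B' = {1, 2, 3, 4, 5, 6, 7, 8, 9, 10, 11, 12, 13, 14, 15, 16, 17}. The correct De Morgan law is (A ∪ B)' = A' ∩ B'.


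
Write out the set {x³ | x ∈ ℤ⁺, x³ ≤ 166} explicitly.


Checking each candidate:
Condition: positive perfect cubes ≤ 166
Result = {1, 8, 27, 64, 125}

{1, 8, 27, 64, 125}


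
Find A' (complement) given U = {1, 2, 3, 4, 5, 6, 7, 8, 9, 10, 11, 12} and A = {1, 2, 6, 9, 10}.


Aᶜ = U \ A = elements in U but not in A
U = {1, 2, 3, 4, 5, 6, 7, 8, 9, 10, 11, 12}
A = {1, 2, 6, 9, 10}
Aᶜ = {3, 4, 5, 7, 8, 11, 12}

Aᶜ = {3, 4, 5, 7, 8, 11, 12}


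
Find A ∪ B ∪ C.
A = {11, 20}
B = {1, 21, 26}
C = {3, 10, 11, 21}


A ∪ B = {1, 11, 20, 21, 26}
(A ∪ B) ∪ C = {1, 3, 10, 11, 20, 21, 26}

A ∪ B ∪ C = {1, 3, 10, 11, 20, 21, 26}


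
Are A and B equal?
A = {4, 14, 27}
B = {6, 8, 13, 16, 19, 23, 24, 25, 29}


Two sets are equal iff they have exactly the same elements.
A = {4, 14, 27}
B = {6, 8, 13, 16, 19, 23, 24, 25, 29}
Differences: {4, 6, 8, 13, 14, 16, 19, 23, 24, 25, 27, 29}
A ≠ B

No, A ≠ B


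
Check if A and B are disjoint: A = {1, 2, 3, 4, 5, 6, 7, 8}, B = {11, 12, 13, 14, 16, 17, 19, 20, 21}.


Disjoint means A ∩ B = ∅.
A ∩ B = ∅
A ∩ B = ∅, so A and B are disjoint.

Yes, A and B are disjoint


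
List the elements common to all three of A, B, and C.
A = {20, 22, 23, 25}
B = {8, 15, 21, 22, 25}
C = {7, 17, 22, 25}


A ∩ B = {22, 25}
(A ∩ B) ∩ C = {22, 25}

A ∩ B ∩ C = {22, 25}


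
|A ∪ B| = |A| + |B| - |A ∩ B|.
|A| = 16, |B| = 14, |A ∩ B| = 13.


|A ∪ B| = |A| + |B| - |A ∩ B|
= 16 + 14 - 13
= 17

|A ∪ B| = 17


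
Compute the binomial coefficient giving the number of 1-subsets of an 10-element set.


C(n,k) = n! / (k!(n-k)!)
C(10,1) = 10! / (1!9!)
= 10

C(10,1) = 10


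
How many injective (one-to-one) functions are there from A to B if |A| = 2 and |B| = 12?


An injection sends each of |A| = 2 inputs to a distinct output in B.
# injections = |B|·(|B|-1)·…·(|B|-|A|+1) = 12! / (12 - 2)!
= 12 × 11
= 132

Number of injections = 132


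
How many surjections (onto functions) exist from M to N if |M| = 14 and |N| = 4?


n = |M| = 14, k = |N| = 4. Surjections via inclusion-exclusion:
S(n,k) = Σ(-1)^i × C(k,i) × (k-i)^n, i=0 to k
i=0: (-1)^0×C(4,0)×4^14 = 268435456
i=1: (-1)^1×C(4,1)×3^14 = -19131876
i=2: (-1)^2×C(4,2)×2^14 = 98304
i=3: (-1)^3×C(4,3)×1^14 = -4
i=4: (-1)^4×C(4,4)×0^14 = 0
Total = 249401880

Number of surjections = 249401880


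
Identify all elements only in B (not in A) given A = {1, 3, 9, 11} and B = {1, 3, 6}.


A = {1, 3, 9, 11}
B = {1, 3, 6}
Region: only in B (not in A)
Elements: {6}

Elements only in B (not in A): {6}


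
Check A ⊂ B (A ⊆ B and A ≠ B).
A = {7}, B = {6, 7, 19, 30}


A ⊂ B requires: A ⊆ B AND A ≠ B.
A ⊆ B? Yes
A = B? No
A ⊂ B: Yes (A is a proper subset of B)

Yes, A ⊂ B


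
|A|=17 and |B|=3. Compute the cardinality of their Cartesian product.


|A × B| = |A| × |B|
= 17 × 3
= 51

|A × B| = 51


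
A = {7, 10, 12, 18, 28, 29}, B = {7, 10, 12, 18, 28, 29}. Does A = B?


Two sets are equal iff they have exactly the same elements.
A = {7, 10, 12, 18, 28, 29}
B = {7, 10, 12, 18, 28, 29}
Same elements → A = B

Yes, A = B


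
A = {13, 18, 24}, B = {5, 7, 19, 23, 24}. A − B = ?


A \ B = elements in A but not in B
A = {13, 18, 24}
B = {5, 7, 19, 23, 24}
Remove from A any elements in B
A \ B = {13, 18}

A \ B = {13, 18}


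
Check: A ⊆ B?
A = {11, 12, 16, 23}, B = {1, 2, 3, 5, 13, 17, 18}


A ⊆ B means every element of A is in B.
Elements in A not in B: {11, 12, 16, 23}
So A ⊄ B.

No, A ⊄ B


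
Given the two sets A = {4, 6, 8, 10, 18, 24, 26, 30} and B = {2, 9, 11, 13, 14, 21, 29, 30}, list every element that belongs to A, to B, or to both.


A ∪ B = all elements in A or B (or both)
A = {4, 6, 8, 10, 18, 24, 26, 30}
B = {2, 9, 11, 13, 14, 21, 29, 30}
A ∪ B = {2, 4, 6, 8, 9, 10, 11, 13, 14, 18, 21, 24, 26, 29, 30}

A ∪ B = {2, 4, 6, 8, 9, 10, 11, 13, 14, 18, 21, 24, 26, 29, 30}


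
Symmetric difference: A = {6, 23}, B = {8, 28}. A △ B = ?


A △ B = (A \ B) ∪ (B \ A) = elements in exactly one of A or B
A \ B = {6, 23}
B \ A = {8, 28}
A △ B = {6, 8, 23, 28}

A △ B = {6, 8, 23, 28}


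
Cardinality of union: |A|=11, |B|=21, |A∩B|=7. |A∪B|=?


|A ∪ B| = |A| + |B| - |A ∩ B|
= 11 + 21 - 7
= 25

|A ∪ B| = 25


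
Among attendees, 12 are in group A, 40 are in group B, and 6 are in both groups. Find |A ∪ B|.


|A ∪ B| = |A| + |B| - |A ∩ B|
= 12 + 40 - 6
= 46

|A ∪ B| = 46


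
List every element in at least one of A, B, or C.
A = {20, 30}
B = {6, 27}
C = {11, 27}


A ∪ B = {6, 20, 27, 30}
(A ∪ B) ∪ C = {6, 11, 20, 27, 30}

A ∪ B ∪ C = {6, 11, 20, 27, 30}


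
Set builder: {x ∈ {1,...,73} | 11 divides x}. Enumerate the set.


Checking each candidate:
Condition: multiples of 11 in {1,...,73}
Result = {11, 22, 33, 44, 55, 66}

{11, 22, 33, 44, 55, 66}


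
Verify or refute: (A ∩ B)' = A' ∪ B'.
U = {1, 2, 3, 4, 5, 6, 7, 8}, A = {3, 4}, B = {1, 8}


LHS: A ∩ B = ∅
(A ∩ B)' = U \ (A ∩ B) = {1, 2, 3, 4, 5, 6, 7, 8}
A' = {1, 2, 5, 6, 7, 8}, B' = {2, 3, 4, 5, 6, 7}
Claimed RHS: A' ∪ B' = {1, 2, 3, 4, 5, 6, 7, 8}
Identity is VALID: LHS = RHS = {1, 2, 3, 4, 5, 6, 7, 8} ✓

Identity is valid. (A ∩ B)' = A' ∪ B' = {1, 2, 3, 4, 5, 6, 7, 8}


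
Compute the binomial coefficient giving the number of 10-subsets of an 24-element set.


C(n,k) = n! / (k!(n-k)!)
C(24,10) = 24! / (10!14!)
= 1961256

C(24,10) = 1961256


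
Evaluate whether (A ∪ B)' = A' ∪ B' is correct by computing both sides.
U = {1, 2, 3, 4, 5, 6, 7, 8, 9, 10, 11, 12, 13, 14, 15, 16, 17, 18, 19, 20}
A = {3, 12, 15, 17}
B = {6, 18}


LHS: A ∪ B = {3, 6, 12, 15, 17, 18}
(A ∪ B)' = U \ (A ∪ B) = {1, 2, 4, 5, 7, 8, 9, 10, 11, 13, 14, 16, 19, 20}
A' = {1, 2, 4, 5, 6, 7, 8, 9, 10, 11, 13, 14, 16, 18, 19, 20}, B' = {1, 2, 3, 4, 5, 7, 8, 9, 10, 11, 12, 13, 14, 15, 16, 17, 19, 20}
Claimed RHS: A' ∪ B' = {1, 2, 3, 4, 5, 6, 7, 8, 9, 10, 11, 12, 13, 14, 15, 16, 17, 18, 19, 20}
Identity is INVALID: LHS = {1, 2, 4, 5, 7, 8, 9, 10, 11, 13, 14, 16, 19, 20} but the RHS claimed here equals {1, 2, 3, 4, 5, 6, 7, 8, 9, 10, 11, 12, 13, 14, 15, 16, 17, 18, 19, 20}. The correct form is (A ∪ B)' = A' ∩ B'.

Identity is invalid: (A ∪ B)' = {1, 2, 4, 5, 7, 8, 9, 10, 11, 13, 14, 16, 19, 20} but A' ∪ B' = {1, 2, 3, 4, 5, 6, 7, 8, 9, 10, 11, 12, 13, 14, 15, 16, 17, 18, 19, 20}. The correct De Morgan law is (A ∪ B)' = A' ∩ B'.


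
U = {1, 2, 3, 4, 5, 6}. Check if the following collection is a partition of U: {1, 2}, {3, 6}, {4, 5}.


A partition requires: (1) non-empty parts, (2) pairwise disjoint, (3) union = U
Parts: {1, 2}, {3, 6}, {4, 5}
Union of parts: {1, 2, 3, 4, 5, 6}
U = {1, 2, 3, 4, 5, 6}
All non-empty? True
Pairwise disjoint? True
Covers U? True

Yes, valid partition


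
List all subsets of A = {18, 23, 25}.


|A| = 3, so |P(A)| = 2^3 = 8
Enumerate subsets by cardinality (0 to 3):
∅, {18}, {23}, {25}, {18, 23}, {18, 25}, {23, 25}, {18, 23, 25}

P(A) has 8 subsets: ∅, {18}, {23}, {25}, {18, 23}, {18, 25}, {23, 25}, {18, 23, 25}
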